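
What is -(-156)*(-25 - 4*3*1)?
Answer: -5772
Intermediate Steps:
-(-156)*(-25 - 4*3*1) = -(-156)*(-25 - 12*1) = -(-156)*(-25 - 12) = -(-156)*(-37) = -1*5772 = -5772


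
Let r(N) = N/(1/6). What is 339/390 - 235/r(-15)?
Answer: 2036/585 ≈ 3.4803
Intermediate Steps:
r(N) = 6*N (r(N) = N/(⅙) = N*6 = 6*N)
339/390 - 235/r(-15) = 339/390 - 235/(6*(-15)) = 339*(1/390) - 235/(-90) = 113/130 - 235*(-1/90) = 113/130 + 47/18 = 2036/585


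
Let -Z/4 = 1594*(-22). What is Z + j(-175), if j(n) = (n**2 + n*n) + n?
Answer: 201347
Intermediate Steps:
j(n) = n + 2*n**2 (j(n) = (n**2 + n**2) + n = 2*n**2 + n = n + 2*n**2)
Z = 140272 (Z = -6376*(-22) = -4*(-35068) = 140272)
Z + j(-175) = 140272 - 175*(1 + 2*(-175)) = 140272 - 175*(1 - 350) = 140272 - 175*(-349) = 140272 + 61075 = 201347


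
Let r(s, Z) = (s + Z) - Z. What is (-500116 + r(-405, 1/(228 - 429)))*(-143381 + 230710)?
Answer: -43709998409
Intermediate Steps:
r(s, Z) = s (r(s, Z) = (Z + s) - Z = s)
(-500116 + r(-405, 1/(228 - 429)))*(-143381 + 230710) = (-500116 - 405)*(-143381 + 230710) = -500521*87329 = -43709998409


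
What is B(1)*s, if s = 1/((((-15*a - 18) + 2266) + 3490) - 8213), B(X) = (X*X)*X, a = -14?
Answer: -1/2265 ≈ -0.00044150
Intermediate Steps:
B(X) = X³ (B(X) = X²*X = X³)
s = -1/2265 (s = 1/((((-15*(-14) - 18) + 2266) + 3490) - 8213) = 1/((((210 - 18) + 2266) + 3490) - 8213) = 1/(((192 + 2266) + 3490) - 8213) = 1/((2458 + 3490) - 8213) = 1/(5948 - 8213) = 1/(-2265) = -1/2265 ≈ -0.00044150)
B(1)*s = 1³*(-1/2265) = 1*(-1/2265) = -1/2265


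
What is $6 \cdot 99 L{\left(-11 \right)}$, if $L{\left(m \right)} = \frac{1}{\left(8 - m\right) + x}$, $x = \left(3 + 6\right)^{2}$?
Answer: $\frac{297}{50} \approx 5.94$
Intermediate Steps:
$x = 81$ ($x = 9^{2} = 81$)
$L{\left(m \right)} = \frac{1}{89 - m}$ ($L{\left(m \right)} = \frac{1}{\left(8 - m\right) + 81} = \frac{1}{89 - m}$)
$6 \cdot 99 L{\left(-11 \right)} = \frac{6 \cdot 99}{89 - -11} = \frac{594}{89 + 11} = \frac{594}{100} = 594 \cdot \frac{1}{100} = \frac{297}{50}$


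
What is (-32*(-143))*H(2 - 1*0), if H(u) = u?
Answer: 9152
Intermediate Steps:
(-32*(-143))*H(2 - 1*0) = (-32*(-143))*(2 - 1*0) = 4576*(2 + 0) = 4576*2 = 9152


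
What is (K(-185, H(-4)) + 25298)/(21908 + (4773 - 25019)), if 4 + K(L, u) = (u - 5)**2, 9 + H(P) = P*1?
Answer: 12809/831 ≈ 15.414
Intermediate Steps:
H(P) = -9 + P (H(P) = -9 + P*1 = -9 + P)
K(L, u) = -4 + (-5 + u)**2 (K(L, u) = -4 + (u - 5)**2 = -4 + (-5 + u)**2)
(K(-185, H(-4)) + 25298)/(21908 + (4773 - 25019)) = ((-4 + (-5 + (-9 - 4))**2) + 25298)/(21908 + (4773 - 25019)) = ((-4 + (-5 - 13)**2) + 25298)/(21908 - 20246) = ((-4 + (-18)**2) + 25298)/1662 = ((-4 + 324) + 25298)*(1/1662) = (320 + 25298)*(1/1662) = 25618*(1/1662) = 12809/831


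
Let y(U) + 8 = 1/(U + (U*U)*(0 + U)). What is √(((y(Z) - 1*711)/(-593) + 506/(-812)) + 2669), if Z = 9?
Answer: 200*√14631745917691/14806617 ≈ 51.668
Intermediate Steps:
y(U) = -8 + 1/(U + U³) (y(U) = -8 + 1/(U + (U*U)*(0 + U)) = -8 + 1/(U + U²*U) = -8 + 1/(U + U³))
√(((y(Z) - 1*711)/(-593) + 506/(-812)) + 2669) = √((((1 - 8*9 - 8*9³)/(9 + 9³) - 1*711)/(-593) + 506/(-812)) + 2669) = √((((1 - 72 - 8*729)/(9 + 729) - 711)*(-1/593) + 506*(-1/812)) + 2669) = √((((1 - 72 - 5832)/738 - 711)*(-1/593) - 253/406) + 2669) = √((((1/738)*(-5903) - 711)*(-1/593) - 253/406) + 2669) = √(((-5903/738 - 711)*(-1/593) - 253/406) + 2669) = √((-530621/738*(-1/593) - 253/406) + 2669) = √((530621/437634 - 253/406) + 2669) = √(26177681/44419851 + 2669) = √(118582760000/44419851) = 200*√14631745917691/14806617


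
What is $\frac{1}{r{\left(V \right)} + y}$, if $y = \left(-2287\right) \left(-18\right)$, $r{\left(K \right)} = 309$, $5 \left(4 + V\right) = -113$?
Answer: $\frac{1}{41475} \approx 2.4111 \cdot 10^{-5}$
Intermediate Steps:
$V = - \frac{133}{5}$ ($V = -4 + \frac{1}{5} \left(-113\right) = -4 - \frac{113}{5} = - \frac{133}{5} \approx -26.6$)
$y = 41166$
$\frac{1}{r{\left(V \right)} + y} = \frac{1}{309 + 41166} = \frac{1}{41475}$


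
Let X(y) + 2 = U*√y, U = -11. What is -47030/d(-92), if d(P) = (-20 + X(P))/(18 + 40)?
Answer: 681935/132 - 681935*I*√23/132 ≈ 5166.2 - 24776.0*I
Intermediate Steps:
X(y) = -2 - 11*√y
d(P) = -11/29 - 11*√P/58 (d(P) = (-20 + (-2 - 11*√P))/(18 + 40) = (-22 - 11*√P)/58 = (-22 - 11*√P)*(1/58) = -11/29 - 11*√P/58)
-47030/d(-92) = -47030/(-11/29 - 11*I*√23/29)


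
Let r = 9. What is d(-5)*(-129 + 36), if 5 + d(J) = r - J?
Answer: -837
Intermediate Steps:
d(J) = 4 - J (d(J) = -5 + (9 - J) = 4 - J)
d(-5)*(-129 + 36) = (4 - 1*(-5))*(-129 + 36) = (4 + 5)*(-93) = 9*(-93) = -837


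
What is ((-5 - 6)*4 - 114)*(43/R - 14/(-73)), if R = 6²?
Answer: -287797/1314 ≈ -219.02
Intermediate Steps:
R = 36
((-5 - 6)*4 - 114)*(43/R - 14/(-73)) = ((-5 - 6)*4 - 114)*(43/36 - 14/(-73)) = (-11*4 - 114)*(43*(1/36) - 14*(-1/73)) = (-44 - 114)*(43/36 + 14/73) = -158*3643/2628 = -287797/1314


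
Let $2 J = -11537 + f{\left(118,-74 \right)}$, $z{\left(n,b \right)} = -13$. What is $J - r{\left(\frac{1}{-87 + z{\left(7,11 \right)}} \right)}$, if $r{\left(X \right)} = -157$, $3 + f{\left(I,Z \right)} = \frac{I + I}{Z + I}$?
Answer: $- \frac{123427}{22} \approx -5610.3$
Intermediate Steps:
$f{\left(I,Z \right)} = -3 + \frac{2 I}{I + Z}$ ($f{\left(I,Z \right)} = -3 + \frac{I + I}{Z + I} = -3 + \frac{2 I}{I + Z}$)
$J = - \frac{126881}{22}$ ($J = \frac{-11537 + \frac{\left(-1\right) 118 - -222}{118 - 74}}{2} = \frac{-11537 + \frac{-118 + 222}{44}}{2} = \frac{-11537 + \frac{1}{44} \cdot 104}{2} = \frac{-11537 + \frac{26}{11}}{2} = \frac{1}{2} \left(- \frac{126881}{11}\right) = - \frac{126881}{22} \approx -5767.3$)
$J - r{\left(\frac{1}{-87 + z{\left(7,11 \right)}} \right)} = - \frac{126881}{22} - -157 = - \frac{126881}{22} + 157 = - \frac{123427}{22}$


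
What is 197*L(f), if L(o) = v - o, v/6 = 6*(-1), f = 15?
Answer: -10047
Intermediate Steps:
v = -36 (v = 6*(6*(-1)) = 6*(-6) = -36)
L(o) = -36 - o
197*L(f) = 197*(-36 - 1*15) = 197*(-36 - 15) = 197*(-51) = -10047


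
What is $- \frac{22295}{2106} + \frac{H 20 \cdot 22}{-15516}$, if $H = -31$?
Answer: $- \frac{677785}{69822} \approx -9.7073$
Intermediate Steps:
$- \frac{22295}{2106} + \frac{H 20 \cdot 22}{-15516} = - \frac{22295}{2106} + \frac{\left(-31\right) 20 \cdot 22}{-15516} = \left(-22295\right) \frac{1}{2106} + \left(-620\right) 22 \left(- \frac{1}{15516}\right) = - \frac{1715}{162} - - \frac{3410}{3879} = - \frac{1715}{162} + \frac{3410}{3879} = - \frac{677785}{69822}$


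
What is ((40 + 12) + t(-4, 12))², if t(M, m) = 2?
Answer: 2916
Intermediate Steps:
((40 + 12) + t(-4, 12))² = ((40 + 12) + 2)² = (52 + 2)² = 54² = 2916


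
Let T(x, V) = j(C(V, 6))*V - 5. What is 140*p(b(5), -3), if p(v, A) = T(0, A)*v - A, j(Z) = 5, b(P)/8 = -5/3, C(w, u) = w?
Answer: 113260/3 ≈ 37753.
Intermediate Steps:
b(P) = -40/3 (b(P) = 8*(-5/3) = -40/3)
T(x, V) = -5 + 5*V (T(x, V) = 5*V - 5 = -5 + 5*V)
p(v, A) = -A + v*(-5 + 5*A) (p(v, A) = (-5 + 5*A)*v - A = v*(-5 + 5*A) - A = -A + v*(-5 + 5*A))
140*p(b(5), -3) = 140*(-1*(-3) + 5*(-40/3)*(-1 - 3)) = 140*(3 + 5*(-40/3)*(-4)) = 140*(3 + 800/3) = 140*(809/3) = 113260/3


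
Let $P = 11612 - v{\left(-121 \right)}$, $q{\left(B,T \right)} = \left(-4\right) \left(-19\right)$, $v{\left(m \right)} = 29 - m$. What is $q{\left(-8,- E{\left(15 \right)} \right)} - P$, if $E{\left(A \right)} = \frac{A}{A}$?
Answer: $-11386$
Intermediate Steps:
$E{\left(A \right)} = 1$
$q{\left(B,T \right)} = 76$
$P = 11462$ ($P = 11612 - \left(29 - -121\right) = 11612 - \left(29 + 121\right) = 11612 - 150 = 11462$)
$q{\left(-8,- E{\left(15 \right)} \right)} - P = 76 - 11462 = -11386$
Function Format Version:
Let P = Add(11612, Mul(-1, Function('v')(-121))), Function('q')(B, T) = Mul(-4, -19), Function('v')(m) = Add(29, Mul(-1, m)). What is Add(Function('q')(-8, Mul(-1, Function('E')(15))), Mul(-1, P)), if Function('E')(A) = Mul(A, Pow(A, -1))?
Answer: -11386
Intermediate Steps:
Function('E')(A) = 1
Function('q')(B, T) = 76
P = 11462 (P = Add(11612, Mul(-1, Add(29, Mul(-1, -121)))) = Add(11612, Mul(-1, Add(29, 121))) = Add(11612, Mul(-1, 150)) = Add(11612, -150) = 11462)
Add(Function('q')(-8, Mul(-1, Function('E')(15))), Mul(-1, P)) = Add(76, Mul(-1, 11462)) = Add(76, -11462) = -11386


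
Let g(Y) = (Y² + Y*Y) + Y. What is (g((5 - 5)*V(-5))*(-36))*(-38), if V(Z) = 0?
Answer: 0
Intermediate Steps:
g(Y) = Y + 2*Y² (g(Y) = (Y² + Y²) + Y = 2*Y² + Y = Y + 2*Y²)
(g((5 - 5)*V(-5))*(-36))*(-38) = ((((5 - 5)*0)*(1 + 2*((5 - 5)*0)))*(-36))*(-38) = (((0*0)*(1 + 2*(0*0)))*(-36))*(-38) = ((0*(1 + 2*0))*(-36))*(-38) = ((0*(1 + 0))*(-36))*(-38) = ((0*1)*(-36))*(-38) = (0*(-36))*(-38) = 0*(-38) = 0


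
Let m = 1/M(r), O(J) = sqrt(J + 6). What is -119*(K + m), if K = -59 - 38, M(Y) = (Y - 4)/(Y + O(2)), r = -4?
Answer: 22967/2 + 119*sqrt(2)/4 ≈ 11526.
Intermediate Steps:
O(J) = sqrt(6 + J)
M(Y) = (-4 + Y)/(Y + 2*sqrt(2)) (M(Y) = (Y - 4)/(Y + sqrt(6 + 2)) = (-4 + Y)/(Y + sqrt(8)) = (-4 + Y)/(Y + 2*sqrt(2)))
K = -97
m = 1/2 - sqrt(2)/4 (m = 1/((-4 - 4)/(-4 + 2*sqrt(2))) = 1/(-8/(-4 + 2*sqrt(2))) = 1/2 - sqrt(2)/4 ≈ 0.14645)
-119*(K + m) = -119*(-97 + (1/2 - sqrt(2)/4)) = -119*(-193/2 - sqrt(2)/4) = 22967/2 + 119*sqrt(2)/4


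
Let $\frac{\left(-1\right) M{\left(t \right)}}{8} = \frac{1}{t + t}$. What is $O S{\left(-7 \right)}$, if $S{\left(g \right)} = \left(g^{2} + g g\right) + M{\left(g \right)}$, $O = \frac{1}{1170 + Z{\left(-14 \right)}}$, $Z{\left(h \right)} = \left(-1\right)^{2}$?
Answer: $\frac{690}{8197} \approx 0.084177$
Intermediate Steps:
$M{\left(t \right)} = - \frac{4}{t}$ ($M{\left(t \right)} = - \frac{8}{t + t} = - \frac{8}{2 t} = - 8 \frac{1}{2 t} = - \frac{4}{t}$)
$Z{\left(h \right)} = 1$
$O = \frac{1}{1171}$ ($O = \frac{1}{1170 + 1} = \frac{1}{1171} \approx 0.00085397$)
$S{\left(g \right)} = - \frac{4}{g} + 2 g^{2}$ ($S{\left(g \right)} = \left(g^{2} + g g\right) - \frac{4}{g} = \left(g^{2} + g^{2}\right) - \frac{4}{g} = 2 g^{2} - \frac{4}{g} = - \frac{4}{g} + 2 g^{2}$)
$O S{\left(-7 \right)} = \frac{2 \frac{1}{-7} \left(-2 + \left(-7\right)^{3}\right)}{1171} = \frac{2 \left(- \frac{1}{7}\right) \left(-2 - 343\right)}{1171} = \frac{2 \left(- \frac{1}{7}\right) \left(-345\right)}{1171} = \frac{1}{1171} \cdot \frac{690}{7} = \frac{690}{8197}$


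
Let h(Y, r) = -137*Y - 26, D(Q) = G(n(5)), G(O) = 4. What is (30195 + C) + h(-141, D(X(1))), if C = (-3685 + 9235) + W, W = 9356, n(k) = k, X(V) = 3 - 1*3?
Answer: 64392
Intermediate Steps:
X(V) = 0 (X(V) = 3 - 3 = 0)
D(Q) = 4
h(Y, r) = -26 - 137*Y
C = 14906 (C = (-3685 + 9235) + 9356 = 5550 + 9356 = 14906)
(30195 + C) + h(-141, D(X(1))) = (30195 + 14906) + (-26 - 137*(-141)) = 45101 + (-26 + 19317) = 45101 + 19291 = 64392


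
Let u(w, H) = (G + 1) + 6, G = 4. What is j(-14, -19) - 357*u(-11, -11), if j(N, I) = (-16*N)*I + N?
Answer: -8197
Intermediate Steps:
u(w, H) = 11 (u(w, H) = (4 + 1) + 6 = 5 + 6 = 11)
j(N, I) = N - 16*I*N (j(N, I) = -16*I*N + N = N - 16*I*N)
j(-14, -19) - 357*u(-11, -11) = -14*(1 - 16*(-19)) - 357*11 = -14*(1 + 304) - 3927 = -14*305 - 3927 = -4270 - 3927 = -8197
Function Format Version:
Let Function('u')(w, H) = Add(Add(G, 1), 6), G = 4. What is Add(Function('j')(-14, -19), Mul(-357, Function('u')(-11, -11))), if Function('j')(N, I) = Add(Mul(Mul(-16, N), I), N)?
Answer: -8197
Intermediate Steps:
Function('u')(w, H) = 11 (Function('u')(w, H) = Add(Add(4, 1), 6) = Add(5, 6) = 11)
Function('j')(N, I) = Add(N, Mul(-16, I, N)) (Function('j')(N, I) = Add(Mul(-16, I, N), N) = Add(N, Mul(-16, I, N)))
Add(Function('j')(-14, -19), Mul(-357, Function('u')(-11, -11))) = Add(Mul(-14, Add(1, Mul(-16, -19))), Mul(-357, 11)) = Add(Mul(-14, Add(1, 304)), -3927) = Add(Mul(-14, 305), -3927) = Add(-4270, -3927) = -8197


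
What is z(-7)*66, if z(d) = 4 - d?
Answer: 726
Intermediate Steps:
z(-7)*66 = (4 - 1*(-7))*66 = (4 + 7)*66 = 11*66 = 726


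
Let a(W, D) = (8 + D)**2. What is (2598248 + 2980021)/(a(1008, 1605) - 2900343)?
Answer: -5578269/298574 ≈ -18.683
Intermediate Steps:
(2598248 + 2980021)/(a(1008, 1605) - 2900343) = (2598248 + 2980021)/((8 + 1605)**2 - 2900343) = 5578269/(1613**2 - 2900343) = 5578269/(2601769 - 2900343) = 5578269/(-298574) = 5578269*(-1/298574) = -5578269/298574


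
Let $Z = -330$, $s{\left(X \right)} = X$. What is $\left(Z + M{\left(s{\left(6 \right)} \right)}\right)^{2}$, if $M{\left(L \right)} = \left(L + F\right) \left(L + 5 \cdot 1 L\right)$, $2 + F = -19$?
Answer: $756900$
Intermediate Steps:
$F = -21$ ($F = -2 - 19 = -21$)
$M{\left(L \right)} = 6 L \left(-21 + L\right)$ ($M{\left(L \right)} = \left(L - 21\right) \left(L + 5 \cdot 1 L\right) = \left(-21 + L\right) \left(L + 5 L\right) = \left(-21 + L\right) 6 L = 6 L \left(-21 + L\right)$)
$\left(Z + M{\left(s{\left(6 \right)} \right)}\right)^{2} = \left(-330 + 6 \cdot 6 \left(-21 + 6\right)\right)^{2} = \left(-330 + 6 \cdot 6 \left(-15\right)\right)^{2} = \left(-330 - 540\right)^{2} = \left(-870\right)^{2} = 756900$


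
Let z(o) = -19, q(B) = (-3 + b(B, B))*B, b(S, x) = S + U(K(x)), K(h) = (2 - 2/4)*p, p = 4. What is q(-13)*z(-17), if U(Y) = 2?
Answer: -3458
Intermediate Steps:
K(h) = 6 (K(h) = (2 - 2/4)*4 = (2 - 2*¼)*4 = (2 - ½)*4 = (3/2)*4 = 6)
b(S, x) = 2 + S (b(S, x) = S + 2 = 2 + S)
q(B) = B*(-1 + B) (q(B) = (-3 + (2 + B))*B = (-1 + B)*B = B*(-1 + B))
q(-13)*z(-17) = -13*(-1 - 13)*(-19) = -13*(-14)*(-19) = 182*(-19) = -3458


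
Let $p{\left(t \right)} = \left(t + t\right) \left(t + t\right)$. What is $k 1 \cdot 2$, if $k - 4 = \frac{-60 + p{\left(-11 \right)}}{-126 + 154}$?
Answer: $\frac{268}{7} \approx 38.286$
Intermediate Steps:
$p{\left(t \right)} = 4 t^{2}$ ($p{\left(t \right)} = 2 t 2 t = 4 t^{2}$)
$k = \frac{134}{7}$ ($k = 4 + \frac{-60 + 4 \left(-11\right)^{2}}{-126 + 154} = 4 + \frac{-60 + 4 \cdot 121}{28} = 4 + \left(-60 + 484\right) \frac{1}{28} = 4 + 424 \cdot \frac{1}{28} = 4 + \frac{106}{7} = \frac{134}{7} \approx 19.143$)
$k 1 \cdot 2 = \frac{134 \cdot 1 \cdot 2}{7} = \frac{134}{7} \cdot 2 = \frac{268}{7}$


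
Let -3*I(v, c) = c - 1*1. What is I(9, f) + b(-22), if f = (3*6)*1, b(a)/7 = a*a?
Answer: 10147/3 ≈ 3382.3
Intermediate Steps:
b(a) = 7*a² (b(a) = 7*(a*a) = 7*a²)
f = 18 (f = 18*1 = 18)
I(v, c) = ⅓ - c/3 (I(v, c) = -(c - 1*1)/3 = -(c - 1)/3 = -(-1 + c)/3 = ⅓ - c/3)
I(9, f) + b(-22) = (⅓ - ⅓*18) + 7*(-22)² = (⅓ - 6) + 7*484 = -17/3 + 3388 = 10147/3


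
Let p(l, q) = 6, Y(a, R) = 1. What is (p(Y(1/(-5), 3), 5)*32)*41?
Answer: 7872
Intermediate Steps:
(p(Y(1/(-5), 3), 5)*32)*41 = (6*32)*41 = 192*41 = 7872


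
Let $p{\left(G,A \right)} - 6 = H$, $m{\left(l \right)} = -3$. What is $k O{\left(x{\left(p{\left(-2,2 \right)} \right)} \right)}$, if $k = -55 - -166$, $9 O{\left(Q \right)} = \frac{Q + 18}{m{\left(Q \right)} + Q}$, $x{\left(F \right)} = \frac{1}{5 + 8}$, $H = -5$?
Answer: $- \frac{8695}{114} \approx -76.272$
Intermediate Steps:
$p{\left(G,A \right)} = 1$ ($p{\left(G,A \right)} = 6 - 5 = 1$)
$x{\left(F \right)} = \frac{1}{13}$
$O{\left(Q \right)} = \frac{18 + Q}{9 \left(-3 + Q\right)}$ ($O{\left(Q \right)} = \frac{\left(Q + 18\right) \frac{1}{-3 + Q}}{9} = \frac{\left(18 + Q\right) \frac{1}{-3 + Q}}{9} = \frac{\frac{1}{-3 + Q} \left(18 + Q\right)}{9} = \frac{18 + Q}{9 \left(-3 + Q\right)}$)
$k = 111$ ($k = -55 + 166 = 111$)
$k O{\left(x{\left(p{\left(-2,2 \right)} \right)} \right)} = 111 \frac{18 + \frac{1}{13}}{9 \left(-3 + \frac{1}{13}\right)} = 111 \cdot \frac{1}{9} \frac{1}{- \frac{38}{13}} \cdot \frac{235}{13} = 111 \cdot \frac{1}{9} \left(- \frac{13}{38}\right) \frac{235}{13} = 111 \left(- \frac{235}{342}\right) = - \frac{8695}{114}$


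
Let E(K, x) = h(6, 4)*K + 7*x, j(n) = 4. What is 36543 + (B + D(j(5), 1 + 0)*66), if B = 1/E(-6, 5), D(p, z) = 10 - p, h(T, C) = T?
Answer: 36938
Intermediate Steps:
E(K, x) = 6*K + 7*x
B = -1 (B = 1/(6*(-6) + 7*5) = 1/(-36 + 35) = 1/(-1) = -1)
36543 + (B + D(j(5), 1 + 0)*66) = 36543 + (-1 + (10 - 1*4)*66) = 36543 + (-1 + (10 - 4)*66) = 36543 + (-1 + 6*66) = 36543 + (-1 + 396) = 36543 + 395 = 36938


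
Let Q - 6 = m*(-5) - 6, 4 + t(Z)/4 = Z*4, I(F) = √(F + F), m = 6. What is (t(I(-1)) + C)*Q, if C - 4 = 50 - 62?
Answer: 720 - 480*I*√2 ≈ 720.0 - 678.82*I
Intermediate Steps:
I(F) = √2*√F (I(F) = √(2*F) = √2*√F)
t(Z) = -16 + 16*Z (t(Z) = -16 + 4*(Z*4) = -16 + 4*(4*Z) = -16 + 16*Z)
Q = -30 (Q = 6 + (6*(-5) - 6) = 6 + (-30 - 6) = 6 - 36 = -30)
C = -8 (C = 4 + (50 - 62) = 4 - 12 = -8)
(t(I(-1)) + C)*Q = ((-16 + 16*(√2*√(-1))) - 8)*(-30) = ((-16 + 16*(√2*I)) - 8)*(-30) = ((-16 + 16*(I*√2)) - 8)*(-30) = ((-16 + 16*I*√2) - 8)*(-30) = (-24 + 16*I*√2)*(-30) = 720 - 480*I*√2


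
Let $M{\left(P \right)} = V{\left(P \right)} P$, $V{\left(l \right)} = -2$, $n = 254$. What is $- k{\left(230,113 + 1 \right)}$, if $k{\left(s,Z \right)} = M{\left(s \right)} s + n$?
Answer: $105546$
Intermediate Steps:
$M{\left(P \right)} = - 2 P$
$k{\left(s,Z \right)} = 254 - 2 s^{2}$ ($k{\left(s,Z \right)} = - 2 s s + 254 = - 2 s^{2} + 254 = 254 - 2 s^{2}$)
$- k{\left(230,113 + 1 \right)} = - (254 - 2 \cdot 230^{2}) = - (254 - 105800) = \left(-1\right) \left(-105546\right) = 105546$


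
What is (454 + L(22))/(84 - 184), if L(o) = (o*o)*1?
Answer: -469/50 ≈ -9.3800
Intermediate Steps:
L(o) = o² (L(o) = o²*1 = o²)
(454 + L(22))/(84 - 184) = (454 + 22²)/(84 - 184) = (454 + 484)/(-100) = 938*(-1/100) = -469/50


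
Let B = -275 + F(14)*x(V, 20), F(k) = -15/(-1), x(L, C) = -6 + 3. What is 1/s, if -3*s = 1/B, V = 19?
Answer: 960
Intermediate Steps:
x(L, C) = -3
F(k) = 15 (F(k) = -15*(-1) = 15)
B = -320 (B = -275 + 15*(-3) = -275 - 45 = -320)
s = 1/960 (s = -⅓/(-320) = -⅓*(-1/320) = 1/960 ≈ 0.0010417)
1/s = 1/(1/960) = 960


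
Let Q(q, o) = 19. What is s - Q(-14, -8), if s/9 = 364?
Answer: 3257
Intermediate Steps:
s = 3276 (s = 9*364 = 3276)
s - Q(-14, -8) = 3276 - 1*19 = 3276 - 19 = 3257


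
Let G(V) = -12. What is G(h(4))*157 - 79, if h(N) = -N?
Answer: -1963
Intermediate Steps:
G(h(4))*157 - 79 = -12*157 - 79 = -1884 - 79 = -1963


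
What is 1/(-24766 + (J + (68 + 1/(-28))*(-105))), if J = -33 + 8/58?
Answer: -116/3704473 ≈ -3.1314e-5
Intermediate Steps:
J = -953/29 (J = -33 + 8*(1/58) = -33 + 4/29 = -953/29 ≈ -32.862)
1/(-24766 + (J + (68 + 1/(-28))*(-105))) = 1/(-24766 + (-953/29 + (68 + 1/(-28))*(-105))) = 1/(-24766 + (-953/29 + (68 - 1/28)*(-105))) = 1/(-24766 + (-953/29 + (1903/28)*(-105))) = 1/(-24766 + (-953/29 - 28545/4)) = 1/(-24766 - 831617/116) = 1/(-3704473/116) = -116/3704473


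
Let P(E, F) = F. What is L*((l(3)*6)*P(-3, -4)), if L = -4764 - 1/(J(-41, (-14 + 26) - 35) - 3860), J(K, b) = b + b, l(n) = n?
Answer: 74432732/217 ≈ 3.4301e+5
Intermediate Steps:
J(K, b) = 2*b
L = -18608183/3906 (L = -4764 - 1/(2*((-14 + 26) - 35) - 3860) = -4764 - 1/(2*(12 - 35) - 3860) = -4764 - 1/(2*(-23) - 3860) = -4764 - 1/(-46 - 3860) = -4764 - 1/(-3906) = -4764 - 1*(-1/3906) = -4764 + 1/3906 = -18608183/3906 ≈ -4764.0)
L*((l(3)*6)*P(-3, -4)) = -18608183*3*6*(-4)/3906 = -18608183*(-4)/217 = -18608183/3906*(-72) = 74432732/217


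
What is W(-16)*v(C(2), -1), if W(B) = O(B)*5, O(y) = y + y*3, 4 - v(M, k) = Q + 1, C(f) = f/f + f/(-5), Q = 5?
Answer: 640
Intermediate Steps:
C(f) = 1 - f/5 (C(f) = 1 + f*(-⅕) = 1 - f/5)
v(M, k) = -2 (v(M, k) = 4 - (5 + 1) = 4 - 1*6 = 4 - 6 = -2)
O(y) = 4*y (O(y) = y + 3*y = 4*y)
W(B) = 20*B (W(B) = (4*B)*5 = 20*B)
W(-16)*v(C(2), -1) = (20*(-16))*(-2) = -320*(-2) = 640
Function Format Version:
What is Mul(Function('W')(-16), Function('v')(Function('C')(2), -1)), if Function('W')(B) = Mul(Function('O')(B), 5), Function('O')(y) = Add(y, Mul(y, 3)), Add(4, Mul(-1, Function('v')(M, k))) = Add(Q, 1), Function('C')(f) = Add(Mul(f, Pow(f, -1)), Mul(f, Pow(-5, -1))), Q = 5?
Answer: 640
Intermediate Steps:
Function('C')(f) = Add(1, Mul(Rational(-1, 5), f)) (Function('C')(f) = Add(1, Mul(f, Rational(-1, 5))) = Add(1, Mul(Rational(-1, 5), f)))
Function('v')(M, k) = -2 (Function('v')(M, k) = Add(4, Mul(-1, Add(5, 1))) = Add(4, Mul(-1, 6)) = Add(4, -6) = -2)
Function('O')(y) = Mul(4, y) (Function('O')(y) = Add(y, Mul(3, y)) = Mul(4, y))
Function('W')(B) = Mul(20, B) (Function('W')(B) = Mul(Mul(4, B), 5) = Mul(20, B))
Mul(Function('W')(-16), Function('v')(Function('C')(2), -1)) = Mul(Mul(20, -16), -2) = Mul(-320, -2) = 640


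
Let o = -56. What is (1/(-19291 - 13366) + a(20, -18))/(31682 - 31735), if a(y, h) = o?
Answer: 1828793/1730821 ≈ 1.0566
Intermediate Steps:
a(y, h) = -56
(1/(-19291 - 13366) + a(20, -18))/(31682 - 31735) = (1/(-19291 - 13366) - 56)/(31682 - 31735) = (1/(-32657) - 56)/(-53) = (-1/32657 - 56)*(-1/53) = -1828793/32657*(-1/53) = 1828793/1730821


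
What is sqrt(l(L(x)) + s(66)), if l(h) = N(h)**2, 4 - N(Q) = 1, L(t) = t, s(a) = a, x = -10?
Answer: 5*sqrt(3) ≈ 8.6602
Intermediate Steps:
N(Q) = 3 (N(Q) = 4 - 1*1 = 4 - 1 = 3)
l(h) = 9 (l(h) = 3**2 = 9)
sqrt(l(L(x)) + s(66)) = sqrt(9 + 66) = sqrt(75) = 5*sqrt(3)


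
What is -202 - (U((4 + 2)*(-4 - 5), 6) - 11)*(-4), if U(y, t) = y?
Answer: -462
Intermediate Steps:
-202 - (U((4 + 2)*(-4 - 5), 6) - 11)*(-4) = -202 - ((4 + 2)*(-4 - 5) - 11)*(-4) = -202 - (6*(-9) - 11)*(-4) = -202 - (-54 - 11)*(-4) = -202 - (-65)*(-4) = -202 - 1*260 = -202 - 260 = -462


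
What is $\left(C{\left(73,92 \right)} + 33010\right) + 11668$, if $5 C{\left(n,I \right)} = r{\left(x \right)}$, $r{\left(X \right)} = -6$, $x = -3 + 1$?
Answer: $\frac{223384}{5} \approx 44677.0$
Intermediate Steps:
$x = -2$
$C{\left(n,I \right)} = - \frac{6}{5}$ ($C{\left(n,I \right)} = \frac{1}{5} \left(-6\right) = - \frac{6}{5}$)
$\left(C{\left(73,92 \right)} + 33010\right) + 11668 = \left(- \frac{6}{5} + 33010\right) + 11668 = \frac{165044}{5} + 11668 = \frac{223384}{5}$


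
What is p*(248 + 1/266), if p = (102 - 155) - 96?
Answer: -9829381/266 ≈ -36953.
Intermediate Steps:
p = -149 (p = -53 - 96 = -149)
p*(248 + 1/266) = -149*(248 + 1/266) = -149*65969/266 = -9829381/266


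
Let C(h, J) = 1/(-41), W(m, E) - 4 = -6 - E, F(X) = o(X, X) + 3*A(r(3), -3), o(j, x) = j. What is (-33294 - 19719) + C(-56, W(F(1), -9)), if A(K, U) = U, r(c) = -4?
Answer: -2173534/41 ≈ -53013.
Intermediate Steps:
F(X) = -9 + X (F(X) = X + 3*(-3) = X - 9 = -9 + X)
W(m, E) = -2 - E (W(m, E) = 4 + (-6 - E) = -2 - E)
C(h, J) = -1/41
(-33294 - 19719) + C(-56, W(F(1), -9)) = (-33294 - 19719) - 1/41 = -53013 - 1/41 = -2173534/41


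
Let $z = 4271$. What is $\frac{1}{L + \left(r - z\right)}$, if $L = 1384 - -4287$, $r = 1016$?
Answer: $\frac{1}{2416} \approx 0.00041391$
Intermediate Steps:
$L = 5671$ ($L = 1384 + 4287 = 5671$)
$\frac{1}{L + \left(r - z\right)} = \frac{1}{5671 + \left(1016 - 4271\right)} = \frac{1}{5671 - 3255} = \frac{1}{2416}$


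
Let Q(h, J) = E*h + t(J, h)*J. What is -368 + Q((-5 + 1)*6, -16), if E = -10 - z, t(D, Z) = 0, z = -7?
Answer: -296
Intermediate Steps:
E = -3 (E = -10 - 1*(-7) = -10 + 7 = -3)
Q(h, J) = -3*h (Q(h, J) = -3*h + 0*J = -3*h + 0 = -3*h)
-368 + Q((-5 + 1)*6, -16) = -368 - 3*(-5 + 1)*6 = -368 - (-12)*6 = -368 - 3*(-24) = -368 + 72 = -296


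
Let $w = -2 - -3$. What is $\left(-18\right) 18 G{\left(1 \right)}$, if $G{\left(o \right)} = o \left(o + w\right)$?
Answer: $-648$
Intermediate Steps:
$w = 1$ ($w = -2 + 3 = 1$)
$G{\left(o \right)} = o \left(1 + o\right)$ ($G{\left(o \right)} = o \left(o + 1\right) = o \left(1 + o\right)$)
$\left(-18\right) 18 G{\left(1 \right)} = \left(-18\right) 18 \cdot 1 \left(1 + 1\right) = - 324 \cdot 1 \cdot 2 = \left(-324\right) 2 = -648$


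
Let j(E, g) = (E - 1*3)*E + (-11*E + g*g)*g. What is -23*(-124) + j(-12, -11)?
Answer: 249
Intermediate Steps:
j(E, g) = E*(-3 + E) + g*(g² - 11*E) (j(E, g) = (E - 3)*E + (-11*E + g²)*g = (-3 + E)*E + (g² - 11*E)*g = E*(-3 + E) + g*(g² - 11*E))
-23*(-124) + j(-12, -11) = -23*(-124) + ((-12)² + (-11)³ - 3*(-12) - 11*(-12)*(-11)) = 2852 + (144 - 1331 + 36 - 1452) = 2852 - 2603 = 249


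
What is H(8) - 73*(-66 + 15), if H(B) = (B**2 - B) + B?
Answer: 3787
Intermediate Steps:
H(B) = B**2
H(8) - 73*(-66 + 15) = 8**2 - 73*(-66 + 15) = 64 - 73*(-51) = 64 + 3723 = 3787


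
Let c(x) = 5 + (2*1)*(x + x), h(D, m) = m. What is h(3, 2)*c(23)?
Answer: 194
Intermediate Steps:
c(x) = 5 + 4*x (c(x) = 5 + 2*(2*x) = 5 + 4*x)
h(3, 2)*c(23) = 2*(5 + 4*23) = 2*(5 + 92) = 2*97 = 194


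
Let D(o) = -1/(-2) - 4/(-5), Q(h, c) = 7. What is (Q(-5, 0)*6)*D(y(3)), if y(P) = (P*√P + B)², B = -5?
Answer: 273/5 ≈ 54.600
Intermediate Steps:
y(P) = (-5 + P^(3/2))² (y(P) = (P*√P - 5)² = (P^(3/2) - 5)² = (-5 + P^(3/2))²)
D(o) = 13/10 (D(o) = -1*(-½) - 4*(-⅕) = ½ + ⅘ = 13/10)
(Q(-5, 0)*6)*D(y(3)) = (7*6)*(13/10) = 42*(13/10) = 273/5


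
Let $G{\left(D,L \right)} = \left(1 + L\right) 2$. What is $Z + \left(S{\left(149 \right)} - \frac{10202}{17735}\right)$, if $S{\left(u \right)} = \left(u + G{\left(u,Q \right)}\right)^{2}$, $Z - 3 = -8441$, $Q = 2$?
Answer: $\frac{276425243}{17735} \approx 15586.0$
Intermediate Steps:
$Z = -8438$ ($Z = 3 - 8441 = -8438$)
$G{\left(D,L \right)} = 2 + 2 L$
$S{\left(u \right)} = \left(6 + u\right)^{2}$ ($S{\left(u \right)} = \left(u + \left(2 + 2 \cdot 2\right)\right)^{2} = \left(u + \left(2 + 4\right)\right)^{2} = \left(u + 6\right)^{2} = \left(6 + u\right)^{2}$)
$Z + \left(S{\left(149 \right)} - \frac{10202}{17735}\right) = -8438 + \left(\left(6 + 149\right)^{2} - \frac{10202}{17735}\right) = -8438 + \left(155^{2} - \frac{10202}{17735}\right) = -8438 + \left(24025 - \frac{10202}{17735}\right) = -8438 + \frac{426073173}{17735} = \frac{276425243}{17735}$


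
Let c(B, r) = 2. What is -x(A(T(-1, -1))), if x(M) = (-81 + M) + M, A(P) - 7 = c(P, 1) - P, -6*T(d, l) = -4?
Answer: 193/3 ≈ 64.333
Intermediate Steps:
T(d, l) = ⅔ (T(d, l) = -⅙*(-4) = ⅔)
A(P) = 9 - P (A(P) = 7 + (2 - P) = 9 - P)
x(M) = -81 + 2*M
-x(A(T(-1, -1))) = -(-81 + 2*(9 - 1*⅔)) = -(-81 + 2*(9 - ⅔)) = -(-81 + 2*(25/3)) = -(-81 + 50/3) = -1*(-193/3) = 193/3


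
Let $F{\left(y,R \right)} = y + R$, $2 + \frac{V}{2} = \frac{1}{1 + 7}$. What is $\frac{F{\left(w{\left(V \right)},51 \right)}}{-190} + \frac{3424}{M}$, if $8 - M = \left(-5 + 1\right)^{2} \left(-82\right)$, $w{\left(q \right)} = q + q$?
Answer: $\frac{29657}{12540} \approx 2.365$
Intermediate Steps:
$V = - \frac{15}{4}$ ($V = -4 + \frac{2}{1 + 7} = -4 + \frac{2}{8} = -4 + 2 \cdot \frac{1}{8} = -4 + \frac{1}{4} = - \frac{15}{4} \approx -3.75$)
$w{\left(q \right)} = 2 q$
$M = 1320$ ($M = 8 - \left(-5 + 1\right)^{2} \left(-82\right) = 8 - \left(-4\right)^{2} \left(-82\right) = 8 - 16 \left(-82\right) = 8 - -1312 = 8 + 1312 = 1320$)
$F{\left(y,R \right)} = R + y$
$\frac{F{\left(w{\left(V \right)},51 \right)}}{-190} + \frac{3424}{M} = \frac{51 + 2 \left(- \frac{15}{4}\right)}{-190} + \frac{3424}{1320} = \left(51 - \frac{15}{2}\right) \left(- \frac{1}{190}\right) + 3424 \cdot \frac{1}{1320} = \frac{87}{2} \left(- \frac{1}{190}\right) + \frac{428}{165} = - \frac{87}{380} + \frac{428}{165} = \frac{29657}{12540}$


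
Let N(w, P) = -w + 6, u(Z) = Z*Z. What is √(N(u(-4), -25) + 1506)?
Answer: 2*√374 ≈ 38.678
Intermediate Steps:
u(Z) = Z²
N(w, P) = 6 - w
√(N(u(-4), -25) + 1506) = √((6 - 1*(-4)²) + 1506) = √((6 - 1*16) + 1506) = √((6 - 16) + 1506) = √(-10 + 1506) = √1496 = 2*√374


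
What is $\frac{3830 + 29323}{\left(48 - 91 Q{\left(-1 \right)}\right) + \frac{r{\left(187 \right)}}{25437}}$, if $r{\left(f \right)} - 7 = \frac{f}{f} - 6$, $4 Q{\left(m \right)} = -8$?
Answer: $\frac{843312861}{5850512} \approx 144.14$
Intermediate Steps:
$Q{\left(m \right)} = -2$ ($Q{\left(m \right)} = \frac{1}{4} \left(-8\right) = -2$)
$r{\left(f \right)} = 2$ ($r{\left(f \right)} = 7 - \left(6 - \frac{f}{f}\right) = 7 + \left(1 - 6\right) = 7 - 5 = 2$)
$\frac{3830 + 29323}{\left(48 - 91 Q{\left(-1 \right)}\right) + \frac{r{\left(187 \right)}}{25437}} = \frac{3830 + 29323}{\left(48 - -182\right) + \frac{2}{25437}} = \frac{33153}{\left(48 + 182\right) + 2 \cdot \frac{1}{25437}} = \frac{33153}{230 + \frac{2}{25437}} = \frac{33153}{\frac{5850512}{25437}} = 33153 \cdot \frac{25437}{5850512} = \frac{843312861}{5850512}$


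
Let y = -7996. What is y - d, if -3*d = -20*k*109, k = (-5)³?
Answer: 248512/3 ≈ 82837.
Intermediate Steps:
k = -125
d = -272500/3 (d = -(-20*(-125))*109/3 = -2500*109/3 = -⅓*272500 = -272500/3 ≈ -90833.)
y - d = -7996 - 1*(-272500/3) = -7996 + 272500/3 = 248512/3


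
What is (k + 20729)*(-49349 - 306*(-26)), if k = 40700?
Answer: -2542730597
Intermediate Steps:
(k + 20729)*(-49349 - 306*(-26)) = (40700 + 20729)*(-49349 - 306*(-26)) = 61429*(-49349 + 7956) = 61429*(-41393) = -2542730597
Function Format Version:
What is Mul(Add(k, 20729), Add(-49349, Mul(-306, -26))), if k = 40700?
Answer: -2542730597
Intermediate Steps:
Mul(Add(k, 20729), Add(-49349, Mul(-306, -26))) = Mul(Add(40700, 20729), Add(-49349, Mul(-306, -26))) = Mul(61429, Add(-49349, 7956)) = Mul(61429, -41393) = -2542730597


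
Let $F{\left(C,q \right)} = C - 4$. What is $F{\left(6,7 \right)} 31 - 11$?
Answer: $51$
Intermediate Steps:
$F{\left(C,q \right)} = -4 + C$
$F{\left(6,7 \right)} 31 - 11 = \left(-4 + 6\right) 31 - 11 = 2 \cdot 31 - 11 = 62 - 11 = 51$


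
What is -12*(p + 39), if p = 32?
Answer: -852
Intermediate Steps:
-12*(p + 39) = -12*(32 + 39) = -12*71 = -852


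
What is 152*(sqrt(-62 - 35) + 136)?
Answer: 20672 + 152*I*sqrt(97) ≈ 20672.0 + 1497.0*I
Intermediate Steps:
152*(sqrt(-62 - 35) + 136) = 152*(sqrt(-97) + 136) = 152*(I*sqrt(97) + 136) = 152*(136 + I*sqrt(97)) = 20672 + 152*I*sqrt(97)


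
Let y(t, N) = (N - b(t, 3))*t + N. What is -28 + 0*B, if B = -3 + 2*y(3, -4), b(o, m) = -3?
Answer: -28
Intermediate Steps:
y(t, N) = N + t*(3 + N) (y(t, N) = (N - 1*(-3))*t + N = (N + 3)*t + N = (3 + N)*t + N = t*(3 + N) + N = N + t*(3 + N))
B = -17 (B = -3 + 2*(-4 + 3*3 - 4*3) = -3 + 2*(-4 + 9 - 12) = -3 + 2*(-7) = -3 - 14 = -17)
-28 + 0*B = -28 + 0*(-17) = -28 + 0 = -28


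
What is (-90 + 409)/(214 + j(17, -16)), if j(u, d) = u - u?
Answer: 319/214 ≈ 1.4907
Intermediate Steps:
j(u, d) = 0
(-90 + 409)/(214 + j(17, -16)) = (-90 + 409)/(214 + 0) = 319/214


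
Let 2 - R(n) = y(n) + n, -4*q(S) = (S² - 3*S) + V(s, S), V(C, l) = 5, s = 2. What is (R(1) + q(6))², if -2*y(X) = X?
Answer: 289/16 ≈ 18.063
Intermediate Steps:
y(X) = -X/2
q(S) = -5/4 - S²/4 + 3*S/4 (q(S) = -((S² - 3*S) + 5)/4 = -(5 + S² - 3*S)/4 = -5/4 - S²/4 + 3*S/4)
R(n) = 2 - n/2 (R(n) = 2 - (-n/2 + n) = 2 - n/2)
(R(1) + q(6))² = ((2 - ½*1) + (-5/4 - ¼*6² + (¾)*6))² = ((2 - ½) + (-5/4 - ¼*36 + 9/2))² = (3/2 + (-5/4 - 9 + 9/2))² = (3/2 - 23/4)² = (-17/4)² = 289/16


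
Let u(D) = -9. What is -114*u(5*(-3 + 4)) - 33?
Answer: 993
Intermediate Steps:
-114*u(5*(-3 + 4)) - 33 = -114*(-9) - 33 = 1026 - 33 = 993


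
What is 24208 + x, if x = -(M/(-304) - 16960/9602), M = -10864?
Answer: 2205130793/91219 ≈ 24174.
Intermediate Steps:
x = -3098759/91219 (x = -(-10864/(-304) - 16960/9602) = -(-10864*(-1/304) - 16960*1/9602) = -(679/19 - 8480/4801) = -1*3098759/91219 = -3098759/91219 ≈ -33.971)
24208 + x = 24208 - 3098759/91219 = 2205130793/91219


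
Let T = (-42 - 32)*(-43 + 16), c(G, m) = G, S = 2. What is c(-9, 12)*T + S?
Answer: -17980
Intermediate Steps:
T = 1998 (T = -74*(-27) = 1998)
c(-9, 12)*T + S = -9*1998 + 2 = -17982 + 2 = -17980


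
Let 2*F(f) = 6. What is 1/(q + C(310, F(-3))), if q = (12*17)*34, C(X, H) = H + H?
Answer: 1/6942 ≈ 0.00014405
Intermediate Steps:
F(f) = 3 (F(f) = (½)*6 = 3)
C(X, H) = 2*H
q = 6936 (q = 204*34 = 6936)
1/(q + C(310, F(-3))) = 1/(6936 + 2*3) = 1/(6936 + 6) = 1/6942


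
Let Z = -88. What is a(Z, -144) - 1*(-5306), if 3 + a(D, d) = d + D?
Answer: 5071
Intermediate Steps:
a(D, d) = -3 + D + d (a(D, d) = -3 + (d + D) = -3 + (D + d) = -3 + D + d)
a(Z, -144) - 1*(-5306) = (-3 - 88 - 144) - 1*(-5306) = -235 + 5306 = 5071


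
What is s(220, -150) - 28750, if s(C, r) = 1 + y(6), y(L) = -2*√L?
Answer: -28749 - 2*√6 ≈ -28754.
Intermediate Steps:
s(C, r) = 1 - 2*√6
s(220, -150) - 28750 = (1 - 2*√6) - 28750 = -28749 - 2*√6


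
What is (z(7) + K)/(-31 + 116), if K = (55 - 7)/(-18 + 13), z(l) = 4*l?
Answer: 92/425 ≈ 0.21647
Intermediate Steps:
K = -48/5 (K = 48/(-5) = 48*(-⅕) = -48/5 ≈ -9.6000)
(z(7) + K)/(-31 + 116) = (4*7 - 48/5)/(-31 + 116) = (28 - 48/5)/85 = (92/5)*(1/85) = 92/425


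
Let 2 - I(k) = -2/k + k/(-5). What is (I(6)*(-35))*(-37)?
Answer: 13727/3 ≈ 4575.7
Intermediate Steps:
I(k) = 2 + 2/k + k/5 (I(k) = 2 - (-2/k + k/(-5)) = 2 - (-2/k + k*(-1/5)) = 2 - (-2/k - k/5) = 2 + (2/k + k/5) = 2 + 2/k + k/5)
(I(6)*(-35))*(-37) = ((2 + 2/6 + (1/5)*6)*(-35))*(-37) = ((2 + 2*(1/6) + 6/5)*(-35))*(-37) = ((2 + 1/3 + 6/5)*(-35))*(-37) = ((53/15)*(-35))*(-37) = -371/3*(-37) = 13727/3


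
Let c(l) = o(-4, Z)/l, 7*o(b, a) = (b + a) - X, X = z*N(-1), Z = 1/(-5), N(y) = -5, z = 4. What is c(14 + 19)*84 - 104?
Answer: -5404/55 ≈ -98.255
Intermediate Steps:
Z = -⅕ ≈ -0.20000
X = -20 (X = 4*(-5) = -20)
o(b, a) = 20/7 + a/7 + b/7 (o(b, a) = ((b + a) - 1*(-20))/7 = ((a + b) + 20)/7 = (20 + a + b)/7 = 20/7 + a/7 + b/7)
c(l) = 79/(35*l) (c(l) = (20/7 + (⅐)*(-⅕) + (⅐)*(-4))/l = (20/7 - 1/35 - 4/7)/l = 79/(35*l))
c(14 + 19)*84 - 104 = (79/(35*(14 + 19)))*84 - 104 = ((79/35)/33)*84 - 104 = ((79/35)*(1/33))*84 - 104 = (79/1155)*84 - 104 = 316/55 - 104 = -5404/55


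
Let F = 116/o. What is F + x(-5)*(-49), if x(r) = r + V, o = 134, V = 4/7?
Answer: 14597/67 ≈ 217.87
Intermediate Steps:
V = 4/7 (V = 4*(⅐) = 4/7 ≈ 0.57143)
x(r) = 4/7 + r (x(r) = r + 4/7 = 4/7 + r)
F = 58/67 (F = 116/134 = 116*(1/134) = 58/67 ≈ 0.86567)
F + x(-5)*(-49) = 58/67 + (4/7 - 5)*(-49) = 58/67 - 31/7*(-49) = 58/67 + 217 = 14597/67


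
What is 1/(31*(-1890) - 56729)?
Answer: -1/115319 ≈ -8.6716e-6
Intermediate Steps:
1/(31*(-1890) - 56729) = 1/(-58590 - 56729) = 1/(-115319) = -1/115319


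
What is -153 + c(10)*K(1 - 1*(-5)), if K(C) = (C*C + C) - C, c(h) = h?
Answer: 207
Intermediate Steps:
K(C) = C**2 (K(C) = (C**2 + C) - C = (C + C**2) - C = C**2)
-153 + c(10)*K(1 - 1*(-5)) = -153 + 10*(1 - 1*(-5))**2 = -153 + 10*(1 + 5)**2 = -153 + 10*6**2 = -153 + 10*36 = -153 + 360 = 207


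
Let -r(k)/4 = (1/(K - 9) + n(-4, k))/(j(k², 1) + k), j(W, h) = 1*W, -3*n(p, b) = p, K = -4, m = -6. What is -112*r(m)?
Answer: 10976/585 ≈ 18.762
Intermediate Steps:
n(p, b) = -p/3
j(W, h) = W
r(k) = -196/(39*(k + k²)) (r(k) = -4*(1/(-4 - 9) - ⅓*(-4))/(k² + k) = -4*(1/(-13) + 4/3)/(k + k²) = -4*(-1/13 + 4/3)/(k + k²) = -196/(39*(k + k²)))
-112*r(m) = -112*(-196/39/(-6*(1 - 6))) = -112*(-196/39*(-⅙)/(-5)) = -112*(-196/39*(-⅙)*(-⅕)) = -112*(-98)/585 = -1*(-10976/585) = 10976/585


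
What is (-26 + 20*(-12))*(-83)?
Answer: 22078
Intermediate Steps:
(-26 + 20*(-12))*(-83) = (-26 - 240)*(-83) = -266*(-83) = 22078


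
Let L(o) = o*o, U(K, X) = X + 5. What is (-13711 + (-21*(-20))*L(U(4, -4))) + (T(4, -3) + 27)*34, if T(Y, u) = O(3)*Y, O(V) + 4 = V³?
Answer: -9245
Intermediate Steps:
O(V) = -4 + V³
U(K, X) = 5 + X
T(Y, u) = 23*Y (T(Y, u) = (-4 + 3³)*Y = (-4 + 27)*Y = 23*Y)
L(o) = o²
(-13711 + (-21*(-20))*L(U(4, -4))) + (T(4, -3) + 27)*34 = (-13711 + (-21*(-20))*(5 - 4)²) + (23*4 + 27)*34 = (-13711 + 420*1²) + (92 + 27)*34 = (-13711 + 420*1) + 119*34 = (-13711 + 420) + 4046 = -13291 + 4046 = -9245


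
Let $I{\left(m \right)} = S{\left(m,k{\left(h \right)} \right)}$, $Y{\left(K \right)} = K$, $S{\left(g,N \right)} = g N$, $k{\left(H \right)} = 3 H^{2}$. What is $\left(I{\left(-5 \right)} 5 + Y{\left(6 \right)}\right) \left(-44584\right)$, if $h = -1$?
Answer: $3076296$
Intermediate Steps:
$S{\left(g,N \right)} = N g$
$I{\left(m \right)} = 3 m$ ($I{\left(m \right)} = 3 \left(-1\right)^{2} m = 3 \cdot 1 m = 3 m$)
$\left(I{\left(-5 \right)} 5 + Y{\left(6 \right)}\right) \left(-44584\right) = \left(3 \left(-5\right) 5 + 6\right) \left(-44584\right) = \left(\left(-15\right) 5 + 6\right) \left(-44584\right) = \left(-75 + 6\right) \left(-44584\right) = \left(-69\right) \left(-44584\right) = 3076296$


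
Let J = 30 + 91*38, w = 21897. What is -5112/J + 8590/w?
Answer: -10246943/9547092 ≈ -1.0733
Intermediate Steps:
J = 3488 (J = 30 + 3458 = 3488)
-5112/J + 8590/w = -5112/3488 + 8590/21897 = -5112*1/3488 + 8590*(1/21897) = -639/436 + 8590/21897 = -10246943/9547092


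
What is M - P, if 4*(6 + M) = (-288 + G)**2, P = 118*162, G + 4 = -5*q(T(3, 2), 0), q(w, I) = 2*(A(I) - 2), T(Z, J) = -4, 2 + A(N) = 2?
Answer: -626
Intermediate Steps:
A(N) = 0 (A(N) = -2 + 2 = 0)
q(w, I) = -4 (q(w, I) = 2*(0 - 2) = 2*(-2) = -4)
G = 16 (G = -4 - 5*(-4) = -4 + 20 = 16)
P = 19116
M = 18490 (M = -6 + (-288 + 16)**2/4 = -6 + (1/4)*(-272)**2 = -6 + (1/4)*73984 = -6 + 18496 = 18490)
M - P = 18490 - 1*19116 = 18490 - 19116 = -626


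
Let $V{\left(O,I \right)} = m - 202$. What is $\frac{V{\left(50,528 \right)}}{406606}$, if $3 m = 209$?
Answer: $- \frac{397}{1219818} \approx -0.00032546$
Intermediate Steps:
$m = \frac{209}{3}$ ($m = \frac{1}{3} \cdot 209 = \frac{209}{3} \approx 69.667$)
$V{\left(O,I \right)} = - \frac{397}{3}$ ($V{\left(O,I \right)} = \frac{209}{3} - 202 = - \frac{397}{3}$)
$\frac{V{\left(50,528 \right)}}{406606} = - \frac{397}{3 \cdot 406606} = \left(- \frac{397}{3}\right) \frac{1}{406606} = - \frac{397}{1219818}$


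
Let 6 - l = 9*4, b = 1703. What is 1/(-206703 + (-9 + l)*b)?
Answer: -1/273120 ≈ -3.6614e-6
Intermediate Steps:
l = -30 (l = 6 - 9*4 = 6 - 1*36 = 6 - 36 = -30)
1/(-206703 + (-9 + l)*b) = 1/(-206703 + (-9 - 30)*1703) = 1/(-206703 - 39*1703) = 1/(-206703 - 66417) = 1/(-273120) = -1/273120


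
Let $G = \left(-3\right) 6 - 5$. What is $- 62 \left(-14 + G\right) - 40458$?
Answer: $-38164$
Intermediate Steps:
$G = -23$ ($G = -18 - 5 = -23$)
$- 62 \left(-14 + G\right) - 40458 = - 62 \left(-14 - 23\right) - 40458 = \left(-62\right) \left(-37\right) - 40458 = 2294 - 40458 = -38164$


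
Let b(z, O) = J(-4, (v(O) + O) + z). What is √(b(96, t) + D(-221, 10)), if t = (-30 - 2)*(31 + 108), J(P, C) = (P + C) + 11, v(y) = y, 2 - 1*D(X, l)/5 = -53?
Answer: I*√8518 ≈ 92.293*I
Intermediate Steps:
D(X, l) = 275 (D(X, l) = 10 - 5*(-53) = 10 + 265 = 275)
J(P, C) = 11 + C + P (J(P, C) = (C + P) + 11 = 11 + C + P)
t = -4448 (t = -32*139 = -4448)
b(z, O) = 7 + z + 2*O (b(z, O) = 11 + ((O + O) + z) - 4 = 11 + (2*O + z) - 4 = 11 + (z + 2*O) - 4 = 7 + z + 2*O)
√(b(96, t) + D(-221, 10)) = √((7 + 96 + 2*(-4448)) + 275) = √((7 + 96 - 8896) + 275) = √(-8793 + 275) = √(-8518) = I*√8518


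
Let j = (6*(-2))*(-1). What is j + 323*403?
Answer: 130181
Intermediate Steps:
j = 12 (j = -12*(-1) = 12)
j + 323*403 = 12 + 323*403 = 12 + 130169 = 130181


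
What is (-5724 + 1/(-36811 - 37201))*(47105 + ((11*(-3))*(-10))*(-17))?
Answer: -17579136370055/74012 ≈ -2.3752e+8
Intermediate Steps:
(-5724 + 1/(-36811 - 37201))*(47105 + ((11*(-3))*(-10))*(-17)) = (-5724 + 1/(-74012))*(47105 - 33*(-10)*(-17)) = (-5724 - 1/74012)*(47105 + 330*(-17)) = -423644689*(47105 - 5610)/74012 = -423644689/74012*41495 = -17579136370055/74012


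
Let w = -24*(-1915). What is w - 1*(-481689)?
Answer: 527649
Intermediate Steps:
w = 45960
w - 1*(-481689) = 45960 - 1*(-481689) = 45960 + 481689 = 527649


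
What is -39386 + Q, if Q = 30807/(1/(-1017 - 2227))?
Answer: -99977294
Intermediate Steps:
Q = -99937908 (Q = 30807/(1/(-3244)) = 30807/(-1/3244) = 30807*(-3244) = -99937908)
-39386 + Q = -39386 - 99937908 = -99977294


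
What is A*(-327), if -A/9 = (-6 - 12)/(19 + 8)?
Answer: -1962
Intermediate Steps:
A = 6 (A = -9*(-6 - 12)/(19 + 8) = -(-162)/27 = -9*(-⅔) = 6)
A*(-327) = 6*(-327) = -1962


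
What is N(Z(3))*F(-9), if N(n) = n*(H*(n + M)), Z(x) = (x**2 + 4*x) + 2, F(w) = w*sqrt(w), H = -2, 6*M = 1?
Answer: 28773*I ≈ 28773.0*I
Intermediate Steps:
M = 1/6 (M = (1/6)*1 = 1/6 ≈ 0.16667)
F(w) = w**(3/2)
Z(x) = 2 + x**2 + 4*x
N(n) = n*(-1/3 - 2*n) (N(n) = n*(-2*(n + 1/6)) = n*(-2*(1/6 + n)) = n*(-1/3 - 2*n))
N(Z(3))*F(-9) = (-(2 + 3**2 + 4*3)*(1 + 6*(2 + 3**2 + 4*3))/3)*(-9)**(3/2) = (-(2 + 9 + 12)*(1 + 6*(2 + 9 + 12))/3)*(-27*I) = (-1/3*23*(1 + 6*23))*(-27*I) = (-1/3*23*(1 + 138))*(-27*I) = (-1/3*23*139)*(-27*I) = -(-28773)*I = 28773*I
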